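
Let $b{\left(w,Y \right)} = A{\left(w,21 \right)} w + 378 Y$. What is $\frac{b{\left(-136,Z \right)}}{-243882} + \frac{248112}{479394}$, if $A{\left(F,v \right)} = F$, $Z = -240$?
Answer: $\frac{2642605640}{3247654653} \approx 0.8137$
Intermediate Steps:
$b{\left(w,Y \right)} = w^{2} + 378 Y$ ($b{\left(w,Y \right)} = w w + 378 Y = w^{2} + 378 Y$)
$\frac{b{\left(-136,Z \right)}}{-243882} + \frac{248112}{479394} = \frac{\left(-136\right)^{2} + 378 \left(-240\right)}{-243882} + \frac{248112}{479394} = \left(18496 - 90720\right) \left(- \frac{1}{243882}\right) + 248112 \cdot \frac{1}{479394} = \left(-72224\right) \left(- \frac{1}{243882}\right) + \frac{13784}{26633} = \frac{36112}{121941} + \frac{13784}{26633} = \frac{2642605640}{3247654653}$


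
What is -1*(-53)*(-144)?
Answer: -7632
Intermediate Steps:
-1*(-53)*(-144) = 53*(-144) = -7632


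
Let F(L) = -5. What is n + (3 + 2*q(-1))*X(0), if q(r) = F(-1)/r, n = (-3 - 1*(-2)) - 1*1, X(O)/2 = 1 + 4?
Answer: 128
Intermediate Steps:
X(O) = 10 (X(O) = 2*(1 + 4) = 2*5 = 10)
n = -2 (n = (-3 + 2) - 1 = -1 - 1 = -2)
q(r) = -5/r
n + (3 + 2*q(-1))*X(0) = -2 + (3 + 2*(-5/(-1)))*10 = -2 + (3 + 2*(-5*(-1)))*10 = -2 + (3 + 2*5)*10 = -2 + (3 + 10)*10 = -2 + 13*10 = -2 + 130 = 128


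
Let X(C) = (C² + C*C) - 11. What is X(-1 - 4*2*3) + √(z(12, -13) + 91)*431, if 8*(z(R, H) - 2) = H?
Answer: 1239 + 431*√1462/4 ≈ 5358.9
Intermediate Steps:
z(R, H) = 2 + H/8
X(C) = -11 + 2*C² (X(C) = (C² + C²) - 11 = 2*C² - 11 = -11 + 2*C²)
X(-1 - 4*2*3) + √(z(12, -13) + 91)*431 = (-11 + 2*(-1 - 4*2*3)²) + √((2 + (⅛)*(-13)) + 91)*431 = (-11 + 2*(-1 - 8*3)²) + √((2 - 13/8) + 91)*431 = (-11 + 2*(-1 - 24)²) + √(3/8 + 91)*431 = (-11 + 2*(-25)²) + √(731/8)*431 = (-11 + 2*625) + (√1462/4)*431 = (-11 + 1250) + 431*√1462/4 = 1239 + 431*√1462/4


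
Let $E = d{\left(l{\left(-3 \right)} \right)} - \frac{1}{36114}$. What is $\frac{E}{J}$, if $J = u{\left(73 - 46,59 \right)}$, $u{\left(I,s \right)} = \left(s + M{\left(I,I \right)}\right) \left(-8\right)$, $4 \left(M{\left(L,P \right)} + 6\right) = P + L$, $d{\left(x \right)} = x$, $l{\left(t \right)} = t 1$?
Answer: $\frac{108343}{19212648} \approx 0.0056392$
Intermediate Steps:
$l{\left(t \right)} = t$
$M{\left(L,P \right)} = -6 + \frac{L}{4} + \frac{P}{4}$ ($M{\left(L,P \right)} = -6 + \frac{P + L}{4} = -6 + \frac{L + P}{4} = -6 + \left(\frac{L}{4} + \frac{P}{4}\right) = -6 + \frac{L}{4} + \frac{P}{4}$)
$E = - \frac{108343}{36114}$ ($E = -3 - \frac{1}{36114} = - \frac{108343}{36114} \approx -3.0$)
$u{\left(I,s \right)} = 48 - 8 s - 4 I$ ($u{\left(I,s \right)} = \left(s + \left(-6 + \frac{I}{4} + \frac{I}{4}\right)\right) \left(-8\right) = \left(s + \left(-6 + \frac{I}{2}\right)\right) \left(-8\right) = \left(-6 + s + \frac{I}{2}\right) \left(-8\right) = 48 - 8 s - 4 I$)
$J = -532$ ($J = 48 - 472 - 4 \left(73 - 46\right) = 48 - 472 - 108 = -532$)
$\frac{E}{J} = - \frac{108343}{36114 \left(-532\right)} = \left(- \frac{108343}{36114}\right) \left(- \frac{1}{532}\right) = \frac{108343}{19212648}$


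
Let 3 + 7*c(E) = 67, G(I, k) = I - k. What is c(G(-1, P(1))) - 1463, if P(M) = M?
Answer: -10177/7 ≈ -1453.9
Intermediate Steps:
c(E) = 64/7 (c(E) = -3/7 + (⅐)*67 = -3/7 + 67/7 = 64/7)
c(G(-1, P(1))) - 1463 = 64/7 - 1463 = -10177/7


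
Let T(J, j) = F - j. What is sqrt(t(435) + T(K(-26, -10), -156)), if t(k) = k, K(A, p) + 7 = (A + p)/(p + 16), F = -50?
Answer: sqrt(541) ≈ 23.259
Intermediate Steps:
K(A, p) = -7 + (A + p)/(16 + p) (K(A, p) = -7 + (A + p)/(p + 16) = -7 + (A + p)/(16 + p))
T(J, j) = -50 - j
sqrt(t(435) + T(K(-26, -10), -156)) = sqrt(435 + (-50 - 1*(-156))) = sqrt(435 + (-50 + 156)) = sqrt(435 + 106) = sqrt(541)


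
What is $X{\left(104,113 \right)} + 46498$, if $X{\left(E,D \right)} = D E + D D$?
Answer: $71019$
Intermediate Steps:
$X{\left(E,D \right)} = D^{2} + D E$ ($X{\left(E,D \right)} = D E + D^{2} = D^{2} + D E$)
$X{\left(104,113 \right)} + 46498 = 113 \left(113 + 104\right) + 46498 = 113 \cdot 217 + 46498 = 24521 + 46498 = 71019$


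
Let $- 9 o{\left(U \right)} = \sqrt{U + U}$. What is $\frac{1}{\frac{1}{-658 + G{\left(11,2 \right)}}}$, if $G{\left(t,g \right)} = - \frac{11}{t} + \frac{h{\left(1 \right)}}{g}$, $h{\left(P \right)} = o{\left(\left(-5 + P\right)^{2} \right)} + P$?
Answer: $- \frac{1317}{2} - \frac{2 \sqrt{2}}{9} \approx -658.81$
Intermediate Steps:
$o{\left(U \right)} = - \frac{\sqrt{2} \sqrt{U}}{9}$ ($o{\left(U \right)} = - \frac{\sqrt{U + U}}{9} = - \frac{\sqrt{2 U}}{9} = - \frac{\sqrt{2} \sqrt{U}}{9}$)
$h{\left(P \right)} = P - \frac{\sqrt{2} \sqrt{\left(-5 + P\right)^{2}}}{9}$ ($h{\left(P \right)} = - \frac{\sqrt{2} \sqrt{\left(-5 + P\right)^{2}}}{9} + P = P - \frac{\sqrt{2} \sqrt{\left(-5 + P\right)^{2}}}{9}$)
$G{\left(t,g \right)} = - \frac{11}{t} + \frac{1 - \frac{4 \sqrt{2}}{9}}{g}$ ($G{\left(t,g \right)} = - \frac{11}{t} + \frac{1 - \frac{\sqrt{2} \sqrt{\left(-5 + 1\right)^{2}}}{9}}{g} = - \frac{11}{t} + \frac{1 - \frac{\sqrt{2} \sqrt{\left(-4\right)^{2}}}{9}}{g} = - \frac{11}{t} + \frac{1 - \frac{\sqrt{2} \sqrt{16}}{9}}{g} = - \frac{11}{t} + \frac{1 - \frac{1}{9} \sqrt{2} \cdot 4}{g} = - \frac{11}{t} + \frac{1 - \frac{4 \sqrt{2}}{9}}{g}$)
$\frac{1}{\frac{1}{-658 + G{\left(11,2 \right)}}} = \frac{1}{\frac{1}{-658 - \left(1 - \frac{1}{2} + \frac{4 \sqrt{2}}{9 \cdot 2}\right)}} = \frac{1}{\frac{1}{-658 - \left(\frac{1}{2} + \frac{4}{9} \sqrt{2} \cdot \frac{1}{2}\right)}} = \frac{1}{\frac{1}{-658 - \left(\frac{1}{2} + \frac{2 \sqrt{2}}{9}\right)}} = \frac{1}{\frac{1}{- \frac{1317}{2} - \frac{2 \sqrt{2}}{9}}} = - \frac{1317}{2} - \frac{2 \sqrt{2}}{9}$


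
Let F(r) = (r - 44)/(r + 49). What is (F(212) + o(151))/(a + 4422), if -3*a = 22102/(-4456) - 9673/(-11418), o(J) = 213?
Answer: 236420171724/4894945318201 ≈ 0.048299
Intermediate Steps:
F(r) = (-44 + r)/(49 + r)
a = 52314437/38158956 (a = -(22102/(-4456) - 9673/(-11418))/3 = -(22102*(-1/4456) - 9673*(-1/11418))/3 = -(-11051/2228 + 9673/11418)/3 = -⅓*(-52314437/12719652) = 52314437/38158956 ≈ 1.3710)
(F(212) + o(151))/(a + 4422) = ((-44 + 212)/(49 + 212) + 213)/(52314437/38158956 + 4422) = (168/261 + 213)/(168791217869/38158956) = ((1/261)*168 + 213)*(38158956/168791217869) = (56/87 + 213)*(38158956/168791217869) = (18587/87)*(38158956/168791217869) = 236420171724/4894945318201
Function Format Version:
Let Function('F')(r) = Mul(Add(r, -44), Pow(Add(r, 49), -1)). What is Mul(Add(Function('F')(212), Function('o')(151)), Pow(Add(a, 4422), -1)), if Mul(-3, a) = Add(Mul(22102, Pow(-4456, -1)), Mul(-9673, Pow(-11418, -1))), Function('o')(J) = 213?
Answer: Rational(236420171724, 4894945318201) ≈ 0.048299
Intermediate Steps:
Function('F')(r) = Mul(Pow(Add(49, r), -1), Add(-44, r)) (Function('F')(r) = Mul(Add(-44, r), Pow(Add(49, r), -1)) = Mul(Pow(Add(49, r), -1), Add(-44, r)))
a = Rational(52314437, 38158956) (a = Mul(Rational(-1, 3), Add(Mul(22102, Pow(-4456, -1)), Mul(-9673, Pow(-11418, -1)))) = Mul(Rational(-1, 3), Add(Mul(22102, Rational(-1, 4456)), Mul(-9673, Rational(-1, 11418)))) = Mul(Rational(-1, 3), Add(Rational(-11051, 2228), Rational(9673, 11418))) = Mul(Rational(-1, 3), Rational(-52314437, 12719652)) = Rational(52314437, 38158956) ≈ 1.3710)
Mul(Add(Function('F')(212), Function('o')(151)), Pow(Add(a, 4422), -1)) = Mul(Add(Mul(Pow(Add(49, 212), -1), Add(-44, 212)), 213), Pow(Add(Rational(52314437, 38158956), 4422), -1)) = Mul(Add(Mul(Pow(261, -1), 168), 213), Pow(Rational(168791217869, 38158956), -1)) = Mul(Add(Mul(Rational(1, 261), 168), 213), Rational(38158956, 168791217869)) = Mul(Add(Rational(56, 87), 213), Rational(38158956, 168791217869)) = Mul(Rational(18587, 87), Rational(38158956, 168791217869)) = Rational(236420171724, 4894945318201)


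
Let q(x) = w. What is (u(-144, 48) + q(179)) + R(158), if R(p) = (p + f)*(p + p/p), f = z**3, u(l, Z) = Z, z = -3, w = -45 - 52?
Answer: 20780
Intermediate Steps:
w = -97
q(x) = -97
f = -27 (f = (-3)**3 = -27)
R(p) = (1 + p)*(-27 + p) (R(p) = (p - 27)*(p + p/p) = (-27 + p)*(p + 1) = (-27 + p)*(1 + p) = (1 + p)*(-27 + p))
(u(-144, 48) + q(179)) + R(158) = (48 - 97) + (-27 + 158**2 - 26*158) = -49 + (-27 + 24964 - 4108) = -49 + 20829 = 20780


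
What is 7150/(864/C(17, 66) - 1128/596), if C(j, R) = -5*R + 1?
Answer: -175250075/110757 ≈ -1582.3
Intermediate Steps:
C(j, R) = 1 - 5*R
7150/(864/C(17, 66) - 1128/596) = 7150/(864/(1 - 5*66) - 1128/596) = 7150/(864/(1 - 330) - 1128*1/596) = 7150/(864/(-329) - 282/149) = 7150/(864*(-1/329) - 282/149) = 7150/(-864/329 - 282/149) = 7150/(-221514/49021) = 7150*(-49021/221514) = -175250075/110757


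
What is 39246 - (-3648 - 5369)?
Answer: 48263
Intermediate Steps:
39246 - (-3648 - 5369) = 39246 - 1*(-9017) = 39246 + 9017 = 48263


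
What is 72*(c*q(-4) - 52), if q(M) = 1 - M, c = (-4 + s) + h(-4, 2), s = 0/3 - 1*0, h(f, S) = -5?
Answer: -6984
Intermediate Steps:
s = 0 (s = 0*(1/3) + 0 = 0 + 0 = 0)
c = -9 (c = (-4 + 0) - 5 = -4 - 5 = -9)
72*(c*q(-4) - 52) = 72*(-9*(1 - 1*(-4)) - 52) = 72*(-9*(1 + 4) - 52) = 72*(-9*5 - 52) = 72*(-45 - 52) = 72*(-97) = -6984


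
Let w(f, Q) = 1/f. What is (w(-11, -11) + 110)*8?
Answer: 9672/11 ≈ 879.27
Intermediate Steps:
(w(-11, -11) + 110)*8 = (1/(-11) + 110)*8 = (-1/11 + 110)*8 = (1209/11)*8 = 9672/11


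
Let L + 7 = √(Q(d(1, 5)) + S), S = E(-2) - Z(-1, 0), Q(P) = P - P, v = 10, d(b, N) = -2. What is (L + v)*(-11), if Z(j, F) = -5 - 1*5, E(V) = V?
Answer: -33 - 22*√2 ≈ -64.113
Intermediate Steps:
Q(P) = 0
Z(j, F) = -10 (Z(j, F) = -5 - 5 = -10)
S = 8 (S = -2 - 1*(-10) = -2 + 10 = 8)
L = -7 + 2*√2 (L = -7 + √(0 + 8) = -7 + √8 = -7 + 2*√2 ≈ -4.1716)
(L + v)*(-11) = ((-7 + 2*√2) + 10)*(-11) = (3 + 2*√2)*(-11) = -33 - 22*√2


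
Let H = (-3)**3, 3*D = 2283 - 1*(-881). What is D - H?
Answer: 3245/3 ≈ 1081.7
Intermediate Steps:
D = 3164/3 (D = (2283 - 1*(-881))/3 = (2283 + 881)/3 = (1/3)*3164 = 3164/3 ≈ 1054.7)
H = -27
D - H = 3164/3 - 1*(-27) = 3164/3 + 27 = 3245/3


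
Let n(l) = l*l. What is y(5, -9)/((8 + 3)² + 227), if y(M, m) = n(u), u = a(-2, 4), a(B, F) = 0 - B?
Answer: 1/87 ≈ 0.011494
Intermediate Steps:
a(B, F) = -B
u = 2 (u = -1*(-2) = 2)
n(l) = l²
y(M, m) = 4 (y(M, m) = 2² = 4)
y(5, -9)/((8 + 3)² + 227) = 4/((8 + 3)² + 227) = 4/(11² + 227) = 4/(121 + 227) = 4/348 = (1/348)*4 = 1/87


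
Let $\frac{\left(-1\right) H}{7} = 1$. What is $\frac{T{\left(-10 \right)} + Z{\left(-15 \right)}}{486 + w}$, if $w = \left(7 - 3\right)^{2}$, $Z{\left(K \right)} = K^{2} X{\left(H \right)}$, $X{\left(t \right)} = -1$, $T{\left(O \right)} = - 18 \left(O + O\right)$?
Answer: $\frac{135}{502} \approx 0.26892$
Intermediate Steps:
$T{\left(O \right)} = - 36 O$ ($T{\left(O \right)} = - 18 \cdot 2 O = - 36 O$)
$H = -7$ ($H = \left(-7\right) 1 = -7$)
$Z{\left(K \right)} = - K^{2}$ ($Z{\left(K \right)} = K^{2} \left(-1\right) = - K^{2}$)
$w = 16$ ($w = 4^{2} = 16$)
$\frac{T{\left(-10 \right)} + Z{\left(-15 \right)}}{486 + w} = \frac{\left(-36\right) \left(-10\right) - \left(-15\right)^{2}}{486 + 16} = \frac{360 - 225}{502} = \left(360 - 225\right) \frac{1}{502} = 135 \cdot \frac{1}{502} = \frac{135}{502}$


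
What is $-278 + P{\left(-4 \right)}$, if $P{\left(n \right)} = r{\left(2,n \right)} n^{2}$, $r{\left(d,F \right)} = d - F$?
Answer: $-182$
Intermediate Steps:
$P{\left(n \right)} = n^{2} \left(2 - n\right)$ ($P{\left(n \right)} = \left(2 - n\right) n^{2} = n^{2} \left(2 - n\right)$)
$-278 + P{\left(-4 \right)} = -278 + \left(-4\right)^{2} \left(2 - -4\right) = -278 + 16 \left(2 + 4\right) = -278 + 16 \cdot 6 = -278 + 96 = -182$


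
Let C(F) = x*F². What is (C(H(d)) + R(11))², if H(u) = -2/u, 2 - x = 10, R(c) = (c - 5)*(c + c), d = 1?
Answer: 10000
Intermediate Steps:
R(c) = 2*c*(-5 + c) (R(c) = (-5 + c)*(2*c) = 2*c*(-5 + c))
x = -8 (x = 2 - 1*10 = 2 - 10 = -8)
C(F) = -8*F²
(C(H(d)) + R(11))² = (-8*(-2/1)² + 2*11*(-5 + 11))² = (-8*(-2*1)² + 2*11*6)² = (-8*(-2)² + 132)² = (-8*4 + 132)² = (-32 + 132)² = 100² = 10000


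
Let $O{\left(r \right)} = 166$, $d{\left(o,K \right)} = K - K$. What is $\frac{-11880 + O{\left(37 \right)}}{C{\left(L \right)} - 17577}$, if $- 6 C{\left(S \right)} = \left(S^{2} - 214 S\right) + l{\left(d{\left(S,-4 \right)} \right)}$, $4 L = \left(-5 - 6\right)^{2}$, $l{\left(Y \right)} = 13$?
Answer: $\frac{1124544}{1598665} \approx 0.70343$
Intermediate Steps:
$d{\left(o,K \right)} = 0$
$L = \frac{121}{4}$ ($L = \frac{\left(-5 - 6\right)^{2}}{4} = \frac{\left(-11\right)^{2}}{4} = \frac{1}{4} \cdot 121 = \frac{121}{4} \approx 30.25$)
$C{\left(S \right)} = - \frac{13}{6} - \frac{S^{2}}{6} + \frac{107 S}{3}$ ($C{\left(S \right)} = - \frac{\left(S^{2} - 214 S\right) + 13}{6} = - \frac{13 + S^{2} - 214 S}{6} = - \frac{13}{6} - \frac{S^{2}}{6} + \frac{107 S}{3}$)
$\frac{-11880 + O{\left(37 \right)}}{C{\left(L \right)} - 17577} = \frac{-11880 + 166}{\left(- \frac{13}{6} - \frac{\left(\frac{121}{4}\right)^{2}}{6} + \frac{107}{3} \cdot \frac{121}{4}\right) - 17577} = - \frac{11714}{\left(- \frac{13}{6} - \frac{14641}{96} + \frac{12947}{12}\right) - 17577} = - \frac{11714}{\frac{88727}{96} - 17577} = - \frac{11714}{- \frac{1598665}{96}} = \left(-11714\right) \left(- \frac{96}{1598665}\right) = \frac{1124544}{1598665}$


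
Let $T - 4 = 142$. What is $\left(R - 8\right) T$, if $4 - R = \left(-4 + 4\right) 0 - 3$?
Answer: $-146$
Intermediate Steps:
$T = 146$ ($T = 4 + 142 = 146$)
$R = 7$ ($R = 4 - \left(\left(-4 + 4\right) 0 - 3\right) = 4 - \left(0 \cdot 0 - 3\right) = 4 - \left(0 - 3\right) = 4 - -3 = 4 + 3 = 7$)
$\left(R - 8\right) T = \left(7 - 8\right) 146 = \left(-1\right) 146 = -146$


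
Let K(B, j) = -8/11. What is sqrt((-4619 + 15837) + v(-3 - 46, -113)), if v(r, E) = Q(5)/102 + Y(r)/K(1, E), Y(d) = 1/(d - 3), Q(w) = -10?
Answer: sqrt(315587428494)/5304 ≈ 105.91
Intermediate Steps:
K(B, j) = -8/11 (K(B, j) = -8*1/11 = -8/11)
Y(d) = 1/(-3 + d)
v(r, E) = -5/51 - 11/(8*(-3 + r)) (v(r, E) = -10/102 + 1/((-3 + r)*(-8/11)) = -10*1/102 - 11/8/(-3 + r) = -5/51 - 11/(8*(-3 + r)))
sqrt((-4619 + 15837) + v(-3 - 46, -113)) = sqrt((-4619 + 15837) + (-441 - 40*(-3 - 46))/(408*(-3 + (-3 - 46)))) = sqrt(11218 + (-441 - 40*(-49))/(408*(-3 - 49))) = sqrt(11218 + (1/408)*(-441 + 1960)/(-52)) = sqrt(11218 + (1/408)*(-1/52)*1519) = sqrt(11218 - 1519/21216) = sqrt(237999569/21216) = sqrt(315587428494)/5304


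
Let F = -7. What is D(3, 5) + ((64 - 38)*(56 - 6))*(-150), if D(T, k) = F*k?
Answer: -195035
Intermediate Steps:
D(T, k) = -7*k
D(3, 5) + ((64 - 38)*(56 - 6))*(-150) = -7*5 + ((64 - 38)*(56 - 6))*(-150) = -35 + (26*50)*(-150) = -35 + 1300*(-150) = -35 - 195000 = -195035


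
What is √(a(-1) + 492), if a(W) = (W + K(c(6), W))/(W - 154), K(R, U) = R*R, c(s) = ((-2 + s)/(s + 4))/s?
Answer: 2*√664900555/2325 ≈ 22.181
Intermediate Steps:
c(s) = (-2 + s)/(s*(4 + s)) (c(s) = ((-2 + s)/(4 + s))/s = (-2 + s)/(s*(4 + s)))
K(R, U) = R²
a(W) = (1/225 + W)/(-154 + W) (a(W) = (W + ((-2 + 6)/(6*(4 + 6)))²)/(W - 154) = (W + ((⅙)*4/10)²)/(-154 + W) = (W + ((⅙)*(⅒)*4)²)/(-154 + W) = (W + (1/15)²)/(-154 + W) = (W + 1/225)/(-154 + W) = (1/225 + W)/(-154 + W))
√(a(-1) + 492) = √((1/225 - 1)/(-154 - 1) + 492) = √(-224/225/(-155) + 492) = √(-1/155*(-224/225) + 492) = √(224/34875 + 492) = √(17158724/34875) = 2*√664900555/2325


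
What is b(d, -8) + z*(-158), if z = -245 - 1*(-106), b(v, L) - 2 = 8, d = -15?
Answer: 21972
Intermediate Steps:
b(v, L) = 10 (b(v, L) = 2 + 8 = 10)
z = -139 (z = -245 + 106 = -139)
b(d, -8) + z*(-158) = 10 - 139*(-158) = 10 + 21962 = 21972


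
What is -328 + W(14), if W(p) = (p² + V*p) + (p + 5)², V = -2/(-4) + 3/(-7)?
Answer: 230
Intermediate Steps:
V = 1/14 (V = -2*(-¼) + 3*(-⅐) = ½ - 3/7 = 1/14 ≈ 0.071429)
W(p) = p² + (5 + p)² + p/14 (W(p) = (p² + p/14) + (p + 5)² = (p² + p/14) + (5 + p)² = p² + (5 + p)² + p/14)
-328 + W(14) = -328 + (25 + 2*14² + (141/14)*14) = -328 + (25 + 2*196 + 141) = -328 + (25 + 392 + 141) = -328 + 558 = 230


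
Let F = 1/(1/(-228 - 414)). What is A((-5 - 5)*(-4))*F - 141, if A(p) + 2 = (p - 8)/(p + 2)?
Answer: 4577/7 ≈ 653.86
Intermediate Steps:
F = -642 (F = 1/(1/(-642)) = 1/(-1/642) = -642)
A(p) = -2 + (-8 + p)/(2 + p) (A(p) = -2 + (p - 8)/(p + 2) = -2 + (-8 + p)/(2 + p))
A((-5 - 5)*(-4))*F - 141 = ((-12 - (-5 - 5)*(-4))/(2 + (-5 - 5)*(-4)))*(-642) - 141 = ((-12 - (-10)*(-4))/(2 - 10*(-4)))*(-642) - 141 = ((-12 - 1*40)/(2 + 40))*(-642) - 141 = ((-12 - 40)/42)*(-642) - 141 = ((1/42)*(-52))*(-642) - 141 = -26/21*(-642) - 141 = 5564/7 - 141 = 4577/7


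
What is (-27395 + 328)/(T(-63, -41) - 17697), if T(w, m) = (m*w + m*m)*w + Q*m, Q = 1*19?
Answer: 27067/287108 ≈ 0.094275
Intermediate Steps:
Q = 19
T(w, m) = 19*m + w*(m² + m*w) (T(w, m) = (m*w + m*m)*w + 19*m = (m*w + m²)*w + 19*m = (m² + m*w)*w + 19*m = w*(m² + m*w) + 19*m = 19*m + w*(m² + m*w))
(-27395 + 328)/(T(-63, -41) - 17697) = (-27395 + 328)/(-41*(19 + (-63)² - 41*(-63)) - 17697) = -27067/(-41*(19 + 3969 + 2583) - 17697) = -27067/(-41*6571 - 17697) = -27067/(-269411 - 17697) = -27067/(-287108) = -27067*(-1/287108) = 27067/287108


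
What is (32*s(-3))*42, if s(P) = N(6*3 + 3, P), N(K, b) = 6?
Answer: 8064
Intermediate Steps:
s(P) = 6
(32*s(-3))*42 = (32*6)*42 = 192*42 = 8064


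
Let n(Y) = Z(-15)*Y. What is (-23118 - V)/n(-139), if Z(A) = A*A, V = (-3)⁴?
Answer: 7733/10425 ≈ 0.74177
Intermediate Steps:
V = 81
Z(A) = A²
n(Y) = 225*Y (n(Y) = (-15)²*Y = 225*Y)
(-23118 - V)/n(-139) = (-23118 - 1*81)/((225*(-139))) = (-23118 - 81)/(-31275) = -23199*(-1/31275) = 7733/10425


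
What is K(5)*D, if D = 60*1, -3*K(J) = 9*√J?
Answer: -180*√5 ≈ -402.49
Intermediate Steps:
K(J) = -3*√J
D = 60
K(5)*D = -3*√5*60 = -180*√5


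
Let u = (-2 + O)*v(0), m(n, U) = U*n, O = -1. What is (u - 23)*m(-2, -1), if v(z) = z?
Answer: -46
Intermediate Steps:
u = 0 (u = (-2 - 1)*0 = -3*0 = 0)
(u - 23)*m(-2, -1) = (0 - 23)*(-1*(-2)) = -23*2 = -46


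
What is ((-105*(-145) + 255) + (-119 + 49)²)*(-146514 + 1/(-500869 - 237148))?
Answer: -2203685787420820/738017 ≈ -2.9860e+9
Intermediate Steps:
((-105*(-145) + 255) + (-119 + 49)²)*(-146514 + 1/(-500869 - 237148)) = ((15225 + 255) + (-70)²)*(-146514 + 1/(-738017)) = (15480 + 4900)*(-146514 - 1/738017) = 20380*(-108129822739/738017) = -2203685787420820/738017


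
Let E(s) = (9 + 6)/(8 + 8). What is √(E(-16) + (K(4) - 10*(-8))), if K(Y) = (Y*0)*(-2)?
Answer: √1295/4 ≈ 8.9965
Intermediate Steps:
E(s) = 15/16
K(Y) = 0 (K(Y) = 0*(-2) = 0)
√(E(-16) + (K(4) - 10*(-8))) = √(15/16 + (0 - 10*(-8))) = √(15/16 + (0 + 80)) = √(15/16 + 80) = √(1295/16) = √1295/4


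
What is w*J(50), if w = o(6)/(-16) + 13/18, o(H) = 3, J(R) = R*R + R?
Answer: 32725/24 ≈ 1363.5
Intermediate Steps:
J(R) = R + R² (J(R) = R² + R = R + R²)
w = 77/144 (w = 3/(-16) + 13/18 = 3*(-1/16) + 13*(1/18) = -3/16 + 13/18 = 77/144 ≈ 0.53472)
w*J(50) = 77*(50*(1 + 50))/144 = 77*(50*51)/144 = (77/144)*2550 = 32725/24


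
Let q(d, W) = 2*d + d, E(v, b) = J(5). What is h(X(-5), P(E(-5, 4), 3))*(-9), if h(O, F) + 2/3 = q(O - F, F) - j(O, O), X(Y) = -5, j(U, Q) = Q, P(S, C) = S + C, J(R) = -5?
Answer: 42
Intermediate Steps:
E(v, b) = -5
P(S, C) = C + S
q(d, W) = 3*d
h(O, F) = -⅔ - 3*F + 2*O (h(O, F) = -⅔ + (3*(O - F) - O) = -⅔ + ((-3*F + 3*O) - O) = -⅔ + (-3*F + 2*O) = -⅔ - 3*F + 2*O)
h(X(-5), P(E(-5, 4), 3))*(-9) = (-⅔ - 3*(3 - 5) + 2*(-5))*(-9) = (-⅔ - 3*(-2) - 10)*(-9) = (-⅔ + 6 - 10)*(-9) = -14/3*(-9) = 42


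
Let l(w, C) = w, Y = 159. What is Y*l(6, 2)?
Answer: 954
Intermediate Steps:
Y*l(6, 2) = 159*6 = 954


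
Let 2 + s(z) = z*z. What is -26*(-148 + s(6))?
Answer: 2964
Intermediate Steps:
s(z) = -2 + z**2 (s(z) = -2 + z*z = -2 + z**2)
-26*(-148 + s(6)) = -26*(-148 + (-2 + 6**2)) = -26*(-148 + (-2 + 36)) = -26*(-148 + 34) = -26*(-114) = 2964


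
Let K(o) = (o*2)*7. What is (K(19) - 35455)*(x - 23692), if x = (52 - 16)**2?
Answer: 788092844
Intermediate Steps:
K(o) = 14*o (K(o) = (2*o)*7 = 14*o)
x = 1296 (x = 36**2 = 1296)
(K(19) - 35455)*(x - 23692) = (14*19 - 35455)*(1296 - 23692) = (266 - 35455)*(-22396) = -35189*(-22396) = 788092844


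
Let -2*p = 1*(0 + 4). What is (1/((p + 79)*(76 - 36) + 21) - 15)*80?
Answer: -3721120/3101 ≈ -1200.0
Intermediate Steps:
p = -2 (p = -(0 + 4)/2 = -4/2 = -1/2*4 = -2)
(1/((p + 79)*(76 - 36) + 21) - 15)*80 = (1/((-2 + 79)*(76 - 36) + 21) - 15)*80 = (1/(77*40 + 21) - 15)*80 = (1/(3080 + 21) - 15)*80 = (1/3101 - 15)*80 = -46514/3101*80 = -3721120/3101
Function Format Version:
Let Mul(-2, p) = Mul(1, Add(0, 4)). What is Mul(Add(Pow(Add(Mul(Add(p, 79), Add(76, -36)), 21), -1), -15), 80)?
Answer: Rational(-3721120, 3101) ≈ -1200.0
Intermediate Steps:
p = -2 (p = Mul(Rational(-1, 2), Mul(1, Add(0, 4))) = Mul(Rational(-1, 2), Mul(1, 4)) = Mul(Rational(-1, 2), 4) = -2)
Mul(Add(Pow(Add(Mul(Add(p, 79), Add(76, -36)), 21), -1), -15), 80) = Mul(Add(Pow(Add(Mul(Add(-2, 79), Add(76, -36)), 21), -1), -15), 80) = Mul(Add(Pow(Add(Mul(77, 40), 21), -1), -15), 80) = Mul(Add(Pow(Add(3080, 21), -1), -15), 80) = Mul(Add(Pow(3101, -1), -15), 80) = Mul(Add(Rational(1, 3101), -15), 80) = Mul(Rational(-46514, 3101), 80) = Rational(-3721120, 3101)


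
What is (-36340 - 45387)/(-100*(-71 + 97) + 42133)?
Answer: -81727/39533 ≈ -2.0673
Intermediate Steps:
(-36340 - 45387)/(-100*(-71 + 97) + 42133) = -81727/(-100*26 + 42133) = -81727/(-2600 + 42133) = -81727/39533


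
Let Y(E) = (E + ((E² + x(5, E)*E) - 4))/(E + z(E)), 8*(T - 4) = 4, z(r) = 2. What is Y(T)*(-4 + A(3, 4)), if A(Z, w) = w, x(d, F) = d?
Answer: 0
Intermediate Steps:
T = 9/2 (T = 4 + (⅛)*4 = 4 + ½ = 9/2 ≈ 4.5000)
Y(E) = (-4 + E² + 6*E)/(2 + E) (Y(E) = (E + ((E² + 5*E) - 4))/(E + 2) = (E + (-4 + E² + 5*E))/(2 + E) = (-4 + E² + 6*E)/(2 + E))
Y(T)*(-4 + A(3, 4)) = ((-4 + (9/2)² + 6*(9/2))/(2 + 9/2))*(-4 + 4) = ((-4 + 81/4 + 27)/(13/2))*0 = ((2/13)*(173/4))*0 = (173/26)*0 = 0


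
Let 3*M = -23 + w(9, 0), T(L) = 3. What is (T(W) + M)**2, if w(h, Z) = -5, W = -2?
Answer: 361/9 ≈ 40.111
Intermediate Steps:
M = -28/3 (M = (-23 - 5)/3 = (1/3)*(-28) = -28/3 ≈ -9.3333)
(T(W) + M)**2 = (3 - 28/3)**2 = (-19/3)**2 = 361/9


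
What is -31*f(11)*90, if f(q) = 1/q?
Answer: -2790/11 ≈ -253.64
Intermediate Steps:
-31*f(11)*90 = -31/11*90 = -2790/11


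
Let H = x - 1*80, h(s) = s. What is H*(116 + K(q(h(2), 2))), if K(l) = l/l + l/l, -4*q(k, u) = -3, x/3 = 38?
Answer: 4012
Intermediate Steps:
x = 114 (x = 3*38 = 114)
q(k, u) = 3/4 (q(k, u) = -1/4*(-3) = 3/4)
H = 34 (H = 114 - 1*80 = 114 - 80 = 34)
K(l) = 2 (K(l) = 1 + 1 = 2)
H*(116 + K(q(h(2), 2))) = 34*(116 + 2) = 34*118 = 4012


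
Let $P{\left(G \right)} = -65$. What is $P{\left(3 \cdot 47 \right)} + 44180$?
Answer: $44115$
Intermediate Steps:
$P{\left(3 \cdot 47 \right)} + 44180 = -65 + 44180 = 44115$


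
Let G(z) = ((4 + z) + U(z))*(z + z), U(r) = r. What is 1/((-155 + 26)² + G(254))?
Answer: 1/276737 ≈ 3.6135e-6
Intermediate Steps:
G(z) = 2*z*(4 + 2*z) (G(z) = ((4 + z) + z)*(z + z) = (4 + 2*z)*(2*z) = 2*z*(4 + 2*z))
1/((-155 + 26)² + G(254)) = 1/((-155 + 26)² + 4*254*(2 + 254)) = 1/((-129)² + 4*254*256) = 1/(16641 + 260096) = 1/276737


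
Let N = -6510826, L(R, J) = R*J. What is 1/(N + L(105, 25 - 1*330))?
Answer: -1/6542851 ≈ -1.5284e-7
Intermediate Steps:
L(R, J) = J*R
1/(N + L(105, 25 - 1*330)) = 1/(-6510826 + (25 - 1*330)*105) = 1/(-6510826 + (25 - 330)*105) = 1/(-6510826 - 305*105) = 1/(-6510826 - 32025) = 1/(-6542851) = -1/6542851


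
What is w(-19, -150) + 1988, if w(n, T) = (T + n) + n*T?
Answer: 4669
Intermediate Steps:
w(n, T) = T + n + T*n (w(n, T) = (T + n) + T*n = T + n + T*n)
w(-19, -150) + 1988 = (-150 - 19 - 150*(-19)) + 1988 = (-150 - 19 + 2850) + 1988 = 2681 + 1988 = 4669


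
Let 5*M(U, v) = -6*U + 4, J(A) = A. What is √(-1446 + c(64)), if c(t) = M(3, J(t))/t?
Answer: I*√2313670/40 ≈ 38.027*I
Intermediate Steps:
M(U, v) = ⅘ - 6*U/5 (M(U, v) = (-6*U + 4)/5 = (4 - 6*U)/5 = ⅘ - 6*U/5)
c(t) = -14/(5*t) (c(t) = (⅘ - 6/5*3)/t = (⅘ - 18/5)/t = -14/(5*t))
√(-1446 + c(64)) = √(-1446 - 14/5/64) = √(-1446 - 14/5*1/64) = √(-1446 - 7/160) = √(-231367/160) = I*√2313670/40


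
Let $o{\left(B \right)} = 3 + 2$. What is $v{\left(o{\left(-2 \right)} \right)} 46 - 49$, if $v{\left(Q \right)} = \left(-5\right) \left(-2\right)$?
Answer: $411$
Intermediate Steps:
$o{\left(B \right)} = 5$
$v{\left(Q \right)} = 10$
$v{\left(o{\left(-2 \right)} \right)} 46 - 49 = 10 \cdot 46 - 49 = 460 - 49 = 411$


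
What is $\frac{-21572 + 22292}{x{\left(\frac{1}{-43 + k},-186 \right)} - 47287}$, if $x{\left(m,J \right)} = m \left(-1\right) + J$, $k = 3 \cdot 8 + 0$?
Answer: $- \frac{2280}{150331} \approx -0.015167$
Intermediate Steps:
$k = 24$ ($k = 24 + 0 = 24$)
$x{\left(m,J \right)} = J - m$ ($x{\left(m,J \right)} = - m + J = J - m$)
$\frac{-21572 + 22292}{x{\left(\frac{1}{-43 + k},-186 \right)} - 47287} = \frac{-21572 + 22292}{\left(-186 - \frac{1}{-43 + 24}\right) - 47287} = \frac{720}{\left(-186 - \frac{1}{-19}\right) - 47287} = \frac{720}{\left(-186 - - \frac{1}{19}\right) - 47287} = \frac{720}{\left(-186 + \frac{1}{19}\right) - 47287} = \frac{720}{- \frac{3533}{19} - 47287} = \frac{720}{- \frac{901986}{19}} = 720 \left(- \frac{19}{901986}\right) = - \frac{2280}{150331}$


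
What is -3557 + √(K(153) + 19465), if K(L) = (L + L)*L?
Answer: -3557 + √66283 ≈ -3299.5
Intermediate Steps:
K(L) = 2*L² (K(L) = (2*L)*L = 2*L²)
-3557 + √(K(153) + 19465) = -3557 + √(2*153² + 19465) = -3557 + √(2*23409 + 19465) = -3557 + √(46818 + 19465) = -3557 + √66283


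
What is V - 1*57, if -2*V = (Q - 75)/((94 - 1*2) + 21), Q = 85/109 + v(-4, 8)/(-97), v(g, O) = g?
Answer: -67708546/1194749 ≈ -56.672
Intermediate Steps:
Q = 8681/10573 (Q = 85/109 - 4/(-97) = 85*(1/109) - 4*(-1/97) = 85/109 + 4/97 = 8681/10573 ≈ 0.82105)
V = 392147/1194749 (V = -(8681/10573 - 75)/(2*((94 - 1*2) + 21)) = -(-392147)/(10573*((94 - 2) + 21)) = -(-392147)/(10573*(92 + 21)) = -(-392147)/(10573*113) = -½*(-784294/1194749) = 392147/1194749 ≈ 0.32823)
V - 1*57 = 392147/1194749 - 1*57 = 392147/1194749 - 57 = -67708546/1194749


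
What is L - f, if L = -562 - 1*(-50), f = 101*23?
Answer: -2835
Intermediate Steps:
f = 2323
L = -512 (L = -562 + 50 = -512)
L - f = -512 - 1*2323 = -512 - 2323 = -2835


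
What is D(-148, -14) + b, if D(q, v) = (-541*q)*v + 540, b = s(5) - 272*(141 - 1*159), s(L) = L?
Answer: -1115511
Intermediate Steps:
b = 4901 (b = 5 - 272*(141 - 1*159) = 5 - 272*(141 - 159) = 5 - 272*(-18) = 5 + 4896 = 4901)
D(q, v) = 540 - 541*q*v (D(q, v) = -541*q*v + 540 = 540 - 541*q*v)
D(-148, -14) + b = (540 - 541*(-148)*(-14)) + 4901 = (540 - 1120952) + 4901 = -1120412 + 4901 = -1115511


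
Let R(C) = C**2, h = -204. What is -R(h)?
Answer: -41616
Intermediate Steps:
-R(h) = -1*(-204)**2 = -1*41616 = -41616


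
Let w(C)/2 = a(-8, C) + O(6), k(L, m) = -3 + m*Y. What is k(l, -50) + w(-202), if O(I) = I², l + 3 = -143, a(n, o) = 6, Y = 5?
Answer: -169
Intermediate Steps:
l = -146 (l = -3 - 143 = -146)
k(L, m) = -3 + 5*m (k(L, m) = -3 + m*5 = -3 + 5*m)
w(C) = 84 (w(C) = 2*(6 + 6²) = 2*(6 + 36) = 2*42 = 84)
k(l, -50) + w(-202) = (-3 + 5*(-50)) + 84 = (-3 - 250) + 84 = -253 + 84 = -169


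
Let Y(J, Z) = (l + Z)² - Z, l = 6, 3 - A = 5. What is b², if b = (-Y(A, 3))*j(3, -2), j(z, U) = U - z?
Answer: 152100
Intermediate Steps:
A = -2 (A = 3 - 1*5 = 3 - 5 = -2)
Y(J, Z) = (6 + Z)² - Z
b = 390 (b = (-((6 + 3)² - 1*3))*(-2 - 1*3) = (-(9² - 3))*(-2 - 3) = -(81 - 3)*(-5) = -1*78*(-5) = -78*(-5) = 390)
b² = 390² = 152100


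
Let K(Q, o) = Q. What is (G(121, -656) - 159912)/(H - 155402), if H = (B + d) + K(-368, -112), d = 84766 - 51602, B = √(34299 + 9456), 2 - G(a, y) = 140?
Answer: 19623090300/15032187481 + 160050*√43755/15032187481 ≈ 1.3076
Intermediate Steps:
G(a, y) = -138 (G(a, y) = 2 - 1*140 = 2 - 140 = -138)
B = √43755 ≈ 209.18
d = 33164
H = 32796 + √43755 (H = (√43755 + 33164) - 368 = (33164 + √43755) - 368 = 32796 + √43755 ≈ 33005.)
(G(121, -656) - 159912)/(H - 155402) = (-138 - 159912)/((32796 + √43755) - 155402) = -160050/(-122606 + √43755)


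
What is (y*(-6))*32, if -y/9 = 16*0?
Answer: 0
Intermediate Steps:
y = 0 (y = -144*0 = -9*0 = 0)
(y*(-6))*32 = (0*(-6))*32 = 0*32 = 0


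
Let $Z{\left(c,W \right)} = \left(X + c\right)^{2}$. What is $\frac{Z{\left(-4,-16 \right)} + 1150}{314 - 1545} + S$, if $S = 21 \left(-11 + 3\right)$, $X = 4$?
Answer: $- \frac{207958}{1231} \approx -168.93$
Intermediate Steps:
$Z{\left(c,W \right)} = \left(4 + c\right)^{2}$
$S = -168$ ($S = 21 \left(-8\right) = -168$)
$\frac{Z{\left(-4,-16 \right)} + 1150}{314 - 1545} + S = \frac{\left(4 - 4\right)^{2} + 1150}{314 - 1545} - 168 = \frac{0^{2} + 1150}{-1231} - 168 = \left(0 + 1150\right) \left(- \frac{1}{1231}\right) - 168 = 1150 \left(- \frac{1}{1231}\right) - 168 = - \frac{1150}{1231} - 168 = - \frac{207958}{1231}$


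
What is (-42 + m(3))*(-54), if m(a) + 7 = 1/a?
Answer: 2628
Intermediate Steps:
m(a) = -7 + 1/a
(-42 + m(3))*(-54) = (-42 + (-7 + 1/3))*(-54) = (-42 - 20/3)*(-54) = -146/3*(-54) = 2628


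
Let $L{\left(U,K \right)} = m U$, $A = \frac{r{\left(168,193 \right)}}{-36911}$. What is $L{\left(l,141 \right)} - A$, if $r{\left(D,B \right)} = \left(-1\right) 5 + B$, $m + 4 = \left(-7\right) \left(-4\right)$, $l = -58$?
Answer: $- \frac{51379924}{36911} \approx -1392.0$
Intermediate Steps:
$m = 24$ ($m = -4 - -28 = -4 + 28 = 24$)
$r{\left(D,B \right)} = -5 + B$
$A = - \frac{188}{36911}$ ($A = \frac{-5 + 193}{-36911} = 188 \left(- \frac{1}{36911}\right) = - \frac{188}{36911} \approx -0.0050933$)
$L{\left(U,K \right)} = 24 U$
$L{\left(l,141 \right)} - A = 24 \left(-58\right) - - \frac{188}{36911} = -1392 + \frac{188}{36911} = - \frac{51379924}{36911}$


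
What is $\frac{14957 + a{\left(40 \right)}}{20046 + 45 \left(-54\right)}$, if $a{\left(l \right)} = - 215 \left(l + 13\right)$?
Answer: $\frac{1781}{8808} \approx 0.2022$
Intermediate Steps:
$a{\left(l \right)} = -2795 - 215 l$ ($a{\left(l \right)} = - 215 \left(13 + l\right) = -2795 - 215 l$)
$\frac{14957 + a{\left(40 \right)}}{20046 + 45 \left(-54\right)} = \frac{14957 - 11395}{20046 + 45 \left(-54\right)} = \frac{14957 - 11395}{20046 - 2430} = \frac{14957 - 11395}{17616} = 3562 \cdot \frac{1}{17616} = \frac{1781}{8808}$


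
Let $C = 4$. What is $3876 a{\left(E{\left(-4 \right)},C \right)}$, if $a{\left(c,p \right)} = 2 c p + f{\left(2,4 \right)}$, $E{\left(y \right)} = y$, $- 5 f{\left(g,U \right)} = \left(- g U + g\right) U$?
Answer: $- \frac{527136}{5} \approx -1.0543 \cdot 10^{5}$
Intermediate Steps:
$f{\left(g,U \right)} = - \frac{U \left(g - U g\right)}{5}$ ($f{\left(g,U \right)} = - \frac{\left(- g U + g\right) U}{5} = - \frac{\left(- U g + g\right) U}{5} = - \frac{\left(g - U g\right) U}{5} = - \frac{U \left(g - U g\right)}{5}$)
$a{\left(c,p \right)} = \frac{24}{5} + 2 c p$ ($a{\left(c,p \right)} = 2 c p + \frac{1}{5} \cdot 4 \cdot 2 \left(-1 + 4\right) = 2 c p + \frac{1}{5} \cdot 4 \cdot 2 \cdot 3 = 2 c p + \frac{24}{5} = \frac{24}{5} + 2 c p$)
$3876 a{\left(E{\left(-4 \right)},C \right)} = 3876 \left(\frac{24}{5} + 2 \left(-4\right) 4\right) = 3876 \left(\frac{24}{5} - 32\right) = 3876 \left(- \frac{136}{5}\right) = - \frac{527136}{5}$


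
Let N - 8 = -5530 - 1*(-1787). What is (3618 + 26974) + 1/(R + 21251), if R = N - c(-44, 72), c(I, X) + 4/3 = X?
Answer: 1601062915/52336 ≈ 30592.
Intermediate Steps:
N = -3735 (N = 8 + (-5530 - 1*(-1787)) = 8 + (-5530 + 1787) = 8 - 3743 = -3735)
c(I, X) = -4/3 + X
R = -11417/3 (R = -3735 - (-4/3 + 72) = -3735 - 1*212/3 = -3735 - 212/3 = -11417/3 ≈ -3805.7)
(3618 + 26974) + 1/(R + 21251) = (3618 + 26974) + 1/(-11417/3 + 21251) = 30592 + 1/(52336/3) = 30592 + 3/52336 = 1601062915/52336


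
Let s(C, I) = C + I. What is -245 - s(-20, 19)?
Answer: -244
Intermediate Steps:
-245 - s(-20, 19) = -245 - (-20 + 19) = -245 - 1*(-1) = -245 + 1 = -244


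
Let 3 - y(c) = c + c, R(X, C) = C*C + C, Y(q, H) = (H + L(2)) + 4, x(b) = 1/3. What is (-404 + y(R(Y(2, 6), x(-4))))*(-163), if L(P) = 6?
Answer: 589571/9 ≈ 65508.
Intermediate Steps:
x(b) = ⅓
Y(q, H) = 10 + H (Y(q, H) = (H + 6) + 4 = (6 + H) + 4 = 10 + H)
R(X, C) = C + C² (R(X, C) = C² + C = C + C²)
y(c) = 3 - 2*c (y(c) = 3 - (c + c) = 3 - 2*c)
(-404 + y(R(Y(2, 6), x(-4))))*(-163) = (-404 + (3 - 2*(1 + ⅓)/3))*(-163) = (-404 + (3 - 2*4/(3*3)))*(-163) = (-404 + (3 - 2*4/9))*(-163) = (-404 + (3 - 8/9))*(-163) = (-404 + 19/9)*(-163) = -3617/9*(-163) = 589571/9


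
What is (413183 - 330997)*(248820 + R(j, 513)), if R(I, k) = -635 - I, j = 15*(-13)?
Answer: 20413358680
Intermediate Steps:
j = -195
(413183 - 330997)*(248820 + R(j, 513)) = (413183 - 330997)*(248820 + (-635 - 1*(-195))) = 82186*(248820 + (-635 + 195)) = 82186*(248820 - 440) = 82186*248380 = 20413358680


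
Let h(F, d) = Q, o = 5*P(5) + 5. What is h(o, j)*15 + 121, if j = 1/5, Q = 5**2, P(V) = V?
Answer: 496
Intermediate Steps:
o = 30 (o = 5*5 + 5 = 25 + 5 = 30)
Q = 25
j = 1/5 ≈ 0.20000
h(F, d) = 25
h(o, j)*15 + 121 = 25*15 + 121 = 375 + 121 = 496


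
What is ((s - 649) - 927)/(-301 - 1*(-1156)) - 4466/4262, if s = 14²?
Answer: -323333/121467 ≈ -2.6619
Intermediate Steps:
s = 196
((s - 649) - 927)/(-301 - 1*(-1156)) - 4466/4262 = ((196 - 649) - 927)/(-301 - 1*(-1156)) - 4466/4262 = (-453 - 927)/(-301 + 1156) - 4466*1/4262 = -1380/855 - 2233/2131 = -1380*1/855 - 2233/2131 = -92/57 - 2233/2131 = -323333/121467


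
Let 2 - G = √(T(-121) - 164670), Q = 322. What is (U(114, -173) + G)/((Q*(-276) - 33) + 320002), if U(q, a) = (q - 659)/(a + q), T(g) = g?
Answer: 663/13634723 - I*√164791/231097 ≈ 4.8626e-5 - 0.0017566*I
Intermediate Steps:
U(q, a) = (-659 + q)/(a + q)
G = 2 - I*√164791 (G = 2 - √(-121 - 164670) = 2 - √(-164791) = 2 - I*√164791 ≈ 2.0 - 405.94*I)
(U(114, -173) + G)/((Q*(-276) - 33) + 320002) = ((-659 + 114)/(-173 + 114) + (2 - I*√164791))/((322*(-276) - 33) + 320002) = (-545/(-59) + (2 - I*√164791))/((-88872 - 33) + 320002) = (-1/59*(-545) + (2 - I*√164791))/(-88905 + 320002) = (545/59 + (2 - I*√164791))/231097 = (663/59 - I*√164791)*(1/231097) = 663/13634723 - I*√164791/231097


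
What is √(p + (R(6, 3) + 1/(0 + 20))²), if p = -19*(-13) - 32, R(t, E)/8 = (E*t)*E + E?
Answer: √83278641/20 ≈ 456.29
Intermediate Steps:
R(t, E) = 8*E + 8*t*E² (R(t, E) = 8*((E*t)*E + E) = 8*(t*E² + E) = 8*(E + t*E²) = 8*E + 8*t*E²)
p = 215 (p = 247 - 32 = 215)
√(p + (R(6, 3) + 1/(0 + 20))²) = √(215 + (8*3*(1 + 3*6) + 1/(0 + 20))²) = √(215 + (8*3*(1 + 18) + 1/20)²) = √(215 + (8*3*19 + 1/20)²) = √(215 + (456 + 1/20)²) = √(215 + (9121/20)²) = √(215 + 83192641/400) = √(83278641/400) = √83278641/20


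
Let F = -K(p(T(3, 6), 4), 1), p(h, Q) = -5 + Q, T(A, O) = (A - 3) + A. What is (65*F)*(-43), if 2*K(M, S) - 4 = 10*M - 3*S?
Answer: -25155/2 ≈ -12578.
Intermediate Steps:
T(A, O) = -3 + 2*A (T(A, O) = (-3 + A) + A = -3 + 2*A)
K(M, S) = 2 + 5*M - 3*S/2 (K(M, S) = 2 + (10*M - 3*S)/2 = 2 + (-3*S + 10*M)/2 = 2 + (5*M - 3*S/2) = 2 + 5*M - 3*S/2)
F = 9/2 (F = -(2 + 5*(-5 + 4) - 3/2*1) = -(2 + 5*(-1) - 3/2) = -(2 - 5 - 3/2) = -1*(-9/2) = 9/2 ≈ 4.5000)
(65*F)*(-43) = (65*(9/2))*(-43) = (585/2)*(-43) = -25155/2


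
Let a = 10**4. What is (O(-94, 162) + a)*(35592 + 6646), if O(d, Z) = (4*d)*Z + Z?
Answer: -2143578500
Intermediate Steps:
O(d, Z) = Z + 4*Z*d (O(d, Z) = 4*Z*d + Z = Z + 4*Z*d)
a = 10000
(O(-94, 162) + a)*(35592 + 6646) = (162*(1 + 4*(-94)) + 10000)*(35592 + 6646) = (162*(1 - 376) + 10000)*42238 = (162*(-375) + 10000)*42238 = (-60750 + 10000)*42238 = -50750*42238 = -2143578500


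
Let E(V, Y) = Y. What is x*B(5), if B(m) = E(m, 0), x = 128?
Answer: 0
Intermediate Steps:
B(m) = 0
x*B(5) = 128*0 = 0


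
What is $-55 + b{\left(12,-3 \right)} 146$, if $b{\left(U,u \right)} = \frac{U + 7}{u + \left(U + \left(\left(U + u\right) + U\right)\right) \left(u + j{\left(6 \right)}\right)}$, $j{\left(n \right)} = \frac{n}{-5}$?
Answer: $- \frac{26405}{354} \approx -74.59$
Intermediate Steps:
$j{\left(n \right)} = - \frac{n}{5}$ ($j{\left(n \right)} = n \left(- \frac{1}{5}\right) = - \frac{n}{5}$)
$b{\left(U,u \right)} = \frac{7 + U}{u + \left(- \frac{6}{5} + u\right) \left(u + 3 U\right)}$ ($b{\left(U,u \right)} = \frac{U + 7}{u + \left(U + \left(\left(U + u\right) + U\right)\right) \left(u - \frac{6}{5}\right)} = \frac{7 + U}{u + \left(U + \left(u + 2 U\right)\right) \left(u - \frac{6}{5}\right)} = \frac{7 + U}{u + \left(u + 3 U\right) \left(- \frac{6}{5} + u\right)} = \frac{7 + U}{u + \left(- \frac{6}{5} + u\right) \left(u + 3 U\right)}$)
$-55 + b{\left(12,-3 \right)} 146 = -55 + \frac{5 \left(7 + 12\right)}{\left(-1\right) \left(-3\right) - 216 + 5 \left(-3\right)^{2} + 15 \cdot 12 \left(-3\right)} 146 = -55 + 5 \frac{1}{3 - 216 + 5 \cdot 9 - 540} \cdot 19 \cdot 146 = -55 + 5 \frac{1}{3 - 216 + 45 - 540} \cdot 19 \cdot 146 = -55 + 5 \frac{1}{-708} \cdot 19 \cdot 146 = -55 + 5 \left(- \frac{1}{708}\right) 19 \cdot 146 = -55 - \frac{6935}{354} = - \frac{26405}{354}$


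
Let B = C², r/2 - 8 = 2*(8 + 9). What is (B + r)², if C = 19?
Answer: 198025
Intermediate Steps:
r = 84 (r = 16 + 2*(2*(8 + 9)) = 16 + 2*(2*17) = 16 + 2*34 = 16 + 68 = 84)
B = 361 (B = 19² = 361)
(B + r)² = (361 + 84)² = 445² = 198025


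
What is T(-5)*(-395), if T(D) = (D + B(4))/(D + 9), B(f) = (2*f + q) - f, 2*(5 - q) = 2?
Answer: -1185/4 ≈ -296.25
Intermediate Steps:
q = 4 (q = 5 - ½*2 = 5 - 1 = 4)
B(f) = 4 + f (B(f) = (2*f + 4) - f = (4 + 2*f) - f = 4 + f)
T(D) = (8 + D)/(9 + D) (T(D) = (D + (4 + 4))/(D + 9) = (D + 8)/(9 + D) = (8 + D)/(9 + D))
T(-5)*(-395) = ((8 - 5)/(9 - 5))*(-395) = (3/4)*(-395) = ((¼)*3)*(-395) = (¾)*(-395) = -1185/4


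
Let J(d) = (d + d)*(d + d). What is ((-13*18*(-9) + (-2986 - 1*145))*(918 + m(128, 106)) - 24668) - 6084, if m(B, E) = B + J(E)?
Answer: -47170502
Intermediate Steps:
J(d) = 4*d² (J(d) = (2*d)*(2*d) = 4*d²)
m(B, E) = B + 4*E²
((-13*18*(-9) + (-2986 - 1*145))*(918 + m(128, 106)) - 24668) - 6084 = ((-13*18*(-9) + (-2986 - 1*145))*(918 + (128 + 4*106²)) - 24668) - 6084 = ((-234*(-9) + (-2986 - 145))*(918 + (128 + 4*11236)) - 24668) - 6084 = ((2106 - 3131)*(918 + (128 + 44944)) - 24668) - 6084 = (-1025*(918 + 45072) - 24668) - 6084 = (-1025*45990 - 24668) - 6084 = (-47139750 - 24668) - 6084 = -47164418 - 6084 = -47170502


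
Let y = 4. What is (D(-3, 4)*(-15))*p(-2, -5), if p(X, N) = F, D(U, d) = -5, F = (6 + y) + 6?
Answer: 1200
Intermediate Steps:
F = 16 (F = (6 + 4) + 6 = 10 + 6 = 16)
p(X, N) = 16
(D(-3, 4)*(-15))*p(-2, -5) = -5*(-15)*16 = 75*16 = 1200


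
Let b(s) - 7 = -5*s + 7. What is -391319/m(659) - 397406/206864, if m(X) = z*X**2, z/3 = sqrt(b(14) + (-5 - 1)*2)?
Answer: -198703/103432 + 391319*I*sqrt(17)/44296662 ≈ -1.9211 + 0.036424*I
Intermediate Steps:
b(s) = 14 - 5*s (b(s) = 7 + (-5*s + 7) = 7 + (7 - 5*s) = 14 - 5*s)
z = 6*I*sqrt(17) (z = 3*sqrt((14 - 5*14) + (-5 - 1)*2) = 3*sqrt((14 - 70) - 6*2) = 3*sqrt(-56 - 12) = 3*sqrt(-68) = 3*(2*I*sqrt(17)) = 6*I*sqrt(17) ≈ 24.739*I)
m(X) = 6*I*sqrt(17)*X**2 (m(X) = (6*I*sqrt(17))*X**2 = 6*I*sqrt(17)*X**2)
-391319/m(659) - 397406/206864 = -391319*(-I*sqrt(17)/44296662) - 397406/206864 = -391319*(-I*sqrt(17)/44296662) - 397406*1/206864 = -391319*(-I*sqrt(17)/44296662) - 198703/103432 = -(-391319)*I*sqrt(17)/44296662 - 198703/103432 = 391319*I*sqrt(17)/44296662 - 198703/103432 = -198703/103432 + 391319*I*sqrt(17)/44296662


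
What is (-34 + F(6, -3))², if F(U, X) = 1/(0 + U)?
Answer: 41209/36 ≈ 1144.7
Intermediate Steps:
F(U, X) = 1/U
(-34 + F(6, -3))² = (-34 + 1/6)² = (-34 + ⅙)² = (-203/6)² = 41209/36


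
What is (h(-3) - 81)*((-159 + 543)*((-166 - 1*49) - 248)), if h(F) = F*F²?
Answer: 19201536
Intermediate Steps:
h(F) = F³
(h(-3) - 81)*((-159 + 543)*((-166 - 1*49) - 248)) = ((-3)³ - 81)*((-159 + 543)*((-166 - 1*49) - 248)) = (-27 - 81)*(384*((-166 - 49) - 248)) = -41472*(-215 - 248) = -41472*(-463) = -108*(-177792) = 19201536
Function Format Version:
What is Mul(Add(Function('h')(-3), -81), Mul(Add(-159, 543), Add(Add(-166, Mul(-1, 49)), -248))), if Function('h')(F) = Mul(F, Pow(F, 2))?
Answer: 19201536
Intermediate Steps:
Function('h')(F) = Pow(F, 3)
Mul(Add(Function('h')(-3), -81), Mul(Add(-159, 543), Add(Add(-166, Mul(-1, 49)), -248))) = Mul(Add(Pow(-3, 3), -81), Mul(Add(-159, 543), Add(Add(-166, Mul(-1, 49)), -248))) = Mul(Add(-27, -81), Mul(384, Add(Add(-166, -49), -248))) = Mul(-108, Mul(384, Add(-215, -248))) = Mul(-108, Mul(384, -463)) = Mul(-108, -177792) = 19201536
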